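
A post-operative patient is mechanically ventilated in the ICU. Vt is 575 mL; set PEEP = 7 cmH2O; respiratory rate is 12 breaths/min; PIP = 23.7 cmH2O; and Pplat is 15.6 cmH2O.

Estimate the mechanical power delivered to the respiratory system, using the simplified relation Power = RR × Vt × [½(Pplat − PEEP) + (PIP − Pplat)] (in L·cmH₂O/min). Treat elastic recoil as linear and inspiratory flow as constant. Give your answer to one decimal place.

85.6

Per-breath work = Vt × [½(Pplat−PEEP) + (PIP−Pplat)] = 0.575 × [0.5×8.6 + 8.1] = 0.575 × 12.4 = 7.13 L·cmH2O.
Power = 12 × 7.13 = 85.56 L·cmH2O/min.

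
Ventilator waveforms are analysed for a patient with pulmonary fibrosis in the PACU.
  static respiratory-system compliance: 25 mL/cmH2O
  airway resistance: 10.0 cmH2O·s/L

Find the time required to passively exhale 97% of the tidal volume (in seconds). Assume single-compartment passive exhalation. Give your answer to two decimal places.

τ = R × C = 10.0 × 25 mL/cmH2O = 10.0 × 0.025 L/cmH2O = 0.25 s.
Exhaled fraction f = 1 − e^(−t/τ) → t = −τ·ln(1 − f) = −0.25·ln(0.03) = 0.8766 s.

0.88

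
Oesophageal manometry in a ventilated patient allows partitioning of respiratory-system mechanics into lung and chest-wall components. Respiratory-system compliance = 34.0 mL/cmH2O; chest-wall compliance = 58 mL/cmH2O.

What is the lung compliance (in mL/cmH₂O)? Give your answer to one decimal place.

1/CL = 1/Crs − 1/Ccw.
1/CL = 1/34.0 − 1/58 = 0.01217.
CL = 82.169 mL/cmH2O.

82.2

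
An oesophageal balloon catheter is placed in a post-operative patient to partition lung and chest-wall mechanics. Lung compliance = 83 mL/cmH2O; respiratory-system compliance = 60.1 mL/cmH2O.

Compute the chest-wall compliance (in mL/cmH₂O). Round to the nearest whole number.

218

1/Ccw = 1/Crs − 1/CL.
1/Ccw = 1/60.1 − 1/83 = 0.004591.
Ccw = 217.82 mL/cmH2O.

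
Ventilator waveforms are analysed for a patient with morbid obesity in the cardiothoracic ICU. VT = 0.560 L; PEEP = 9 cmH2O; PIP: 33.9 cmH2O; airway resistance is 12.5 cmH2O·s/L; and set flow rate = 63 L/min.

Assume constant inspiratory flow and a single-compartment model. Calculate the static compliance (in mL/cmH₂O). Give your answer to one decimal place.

47.6

Flow: 63 L/min ÷ 60 = 1.05 L/s.
Equation of motion (constant flow): PIP = Vt/C + R·V̇ + PEEP.
Vt/C = PIP − R·V̇ − PEEP = 33.9 − 12.5×1.05 − 9 = 33.9 − 13.125 − 9 = 11.775 cmH2O.
C = Vt / 11.775 = 560 / 11.775 = 47.558 mL/cmH2O.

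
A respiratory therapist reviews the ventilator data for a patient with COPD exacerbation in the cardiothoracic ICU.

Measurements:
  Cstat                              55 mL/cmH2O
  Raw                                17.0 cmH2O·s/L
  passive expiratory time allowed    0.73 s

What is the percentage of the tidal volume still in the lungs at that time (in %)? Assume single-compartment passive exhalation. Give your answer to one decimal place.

τ = R × C = 17.0 × 55 mL/cmH2O = 17.0 × 0.055 L/cmH2O = 0.935 s.
Passive exhalation: V(t)/V₀ = e^(−t/τ) = e^(−0.73/0.935) = 0.4581.
Fraction remaining = 0.4581 → 45.81%.

45.8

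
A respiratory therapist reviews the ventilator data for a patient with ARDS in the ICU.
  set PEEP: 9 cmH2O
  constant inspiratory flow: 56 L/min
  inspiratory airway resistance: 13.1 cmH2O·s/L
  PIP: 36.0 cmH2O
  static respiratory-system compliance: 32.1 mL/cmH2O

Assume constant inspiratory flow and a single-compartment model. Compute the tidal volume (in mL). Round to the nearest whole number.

474

Flow: 56 L/min ÷ 60 = 0.9333 L/s.
Equation of motion (constant flow): PIP = Vt/C + R·V̇ + PEEP.
Vt/C = PIP − R·V̇ − PEEP = 36.0 − 12.226 − 9 = 14.774 cmH2O.
Vt = C × 14.774 = 32.1 × 14.774 = 474.25 mL.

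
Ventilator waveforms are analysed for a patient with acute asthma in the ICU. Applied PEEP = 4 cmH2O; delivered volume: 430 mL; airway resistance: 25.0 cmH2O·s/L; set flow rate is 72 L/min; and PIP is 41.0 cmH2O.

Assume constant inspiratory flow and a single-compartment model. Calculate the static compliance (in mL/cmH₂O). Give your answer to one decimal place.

61.4

Flow: 72 L/min ÷ 60 = 1.2 L/s.
Equation of motion (constant flow): PIP = Vt/C + R·V̇ + PEEP.
Vt/C = PIP − R·V̇ − PEEP = 41.0 − 25.0×1.2 − 4 = 41.0 − 30.0 − 4 = 7.0 cmH2O.
C = Vt / 7.0 = 430 / 7.0 = 61.429 mL/cmH2O.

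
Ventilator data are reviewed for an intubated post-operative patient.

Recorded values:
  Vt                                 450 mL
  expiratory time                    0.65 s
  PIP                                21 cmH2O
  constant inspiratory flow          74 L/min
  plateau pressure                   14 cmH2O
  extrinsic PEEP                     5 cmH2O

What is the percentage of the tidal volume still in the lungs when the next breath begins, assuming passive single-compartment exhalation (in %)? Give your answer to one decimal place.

10.1

Flow: 74 L/min ÷ 60 = 1.2333 L/s.
R = (PIP − Pplat)/V̇ = (21 − 14) / 1.2333 = 7.0/1.2333 = 5.676 cmH2O·s/L.
C = Vt/(Pplat − PEEP) = 450.0 / (14 − 5) = 450.0/9.0 = 50.0 mL/cmH2O.
τ = R × C = 5.676 × 0.05 L/cmH2O = 0.2838 s.
Fraction remaining at end-expiration = e^(−Te/τ) = e^(−0.65/0.2838) = 0.1012 → 10.12%.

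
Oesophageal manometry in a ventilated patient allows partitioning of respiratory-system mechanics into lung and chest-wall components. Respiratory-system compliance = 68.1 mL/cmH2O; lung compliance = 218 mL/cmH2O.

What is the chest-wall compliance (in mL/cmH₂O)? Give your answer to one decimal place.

99.0

1/Ccw = 1/Crs − 1/CL.
1/Ccw = 1/68.1 − 1/218 = 0.0101.
Ccw = 99.01 mL/cmH2O.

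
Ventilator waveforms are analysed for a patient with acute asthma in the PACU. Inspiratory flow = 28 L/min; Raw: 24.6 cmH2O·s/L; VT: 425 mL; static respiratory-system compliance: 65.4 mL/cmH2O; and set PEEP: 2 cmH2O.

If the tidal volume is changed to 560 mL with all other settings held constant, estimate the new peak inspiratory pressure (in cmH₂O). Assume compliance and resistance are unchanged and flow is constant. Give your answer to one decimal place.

Flow: 28 L/min ÷ 60 = 0.4667 L/s.
PIP = Vt/C + R·V̇ + PEEP (constant-flow equation of motion).
Only the elastic term changes: ΔPIP = ΔVt / C = (560 − 425) / 65.4 = 2.064 cmH2O.
Original PIP = 425/65.4 + 24.6×0.4667 + 2 = 19.979 cmH2O; new PIP = 19.979 + (2.064) = 22.043 cmH2O.

22.0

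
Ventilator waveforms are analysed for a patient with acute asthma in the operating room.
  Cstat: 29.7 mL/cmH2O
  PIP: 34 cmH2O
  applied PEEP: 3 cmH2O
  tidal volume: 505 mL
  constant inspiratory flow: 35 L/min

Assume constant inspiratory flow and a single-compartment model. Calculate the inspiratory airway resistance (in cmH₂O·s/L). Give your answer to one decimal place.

24.0

Flow: 35 L/min ÷ 60 = 0.5833 L/s.
Equation of motion (constant flow): PIP = Vt/C + R·V̇ + PEEP.
R·V̇ = PIP − Vt/C − PEEP = 34 − 505/29.7 − 3 = 34 − 17.003 − 3 = 13.997 cmH2O.
R = 13.997 / 0.5833 = 23.996 cmH2O·s/L.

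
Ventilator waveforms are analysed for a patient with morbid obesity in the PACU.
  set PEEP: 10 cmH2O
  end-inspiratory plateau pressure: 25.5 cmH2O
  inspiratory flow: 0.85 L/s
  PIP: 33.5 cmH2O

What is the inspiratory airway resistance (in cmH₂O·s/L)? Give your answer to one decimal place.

9.4

Raw = (PIP − Pplat) / flow = (33.5 − 25.5) / 0.85 = 8.0 / 0.85 = 9.412 cmH2O·s/L.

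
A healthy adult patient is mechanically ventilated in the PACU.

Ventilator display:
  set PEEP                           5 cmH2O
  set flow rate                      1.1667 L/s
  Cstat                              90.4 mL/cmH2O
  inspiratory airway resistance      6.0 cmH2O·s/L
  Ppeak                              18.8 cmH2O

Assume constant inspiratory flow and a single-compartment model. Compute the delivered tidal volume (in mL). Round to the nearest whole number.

Equation of motion (constant flow): PIP = Vt/C + R·V̇ + PEEP.
Vt/C = PIP − R·V̇ − PEEP = 18.8 − 7.0 − 5 = 6.8 cmH2O.
Vt = C × 6.8 = 90.4 × 6.8 = 614.72 mL.

615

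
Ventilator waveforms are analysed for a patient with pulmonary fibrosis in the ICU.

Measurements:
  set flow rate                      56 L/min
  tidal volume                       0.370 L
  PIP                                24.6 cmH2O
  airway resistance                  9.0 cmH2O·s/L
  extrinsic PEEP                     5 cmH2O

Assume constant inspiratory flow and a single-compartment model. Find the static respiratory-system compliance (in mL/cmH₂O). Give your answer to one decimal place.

33.0

Flow: 56 L/min ÷ 60 = 0.9333 L/s.
Equation of motion (constant flow): PIP = Vt/C + R·V̇ + PEEP.
Vt/C = PIP − R·V̇ − PEEP = 24.6 − 9.0×0.9333 − 5 = 24.6 − 8.4 − 5 = 11.2 cmH2O.
C = Vt / 11.2 = 370 / 11.2 = 33.036 mL/cmH2O.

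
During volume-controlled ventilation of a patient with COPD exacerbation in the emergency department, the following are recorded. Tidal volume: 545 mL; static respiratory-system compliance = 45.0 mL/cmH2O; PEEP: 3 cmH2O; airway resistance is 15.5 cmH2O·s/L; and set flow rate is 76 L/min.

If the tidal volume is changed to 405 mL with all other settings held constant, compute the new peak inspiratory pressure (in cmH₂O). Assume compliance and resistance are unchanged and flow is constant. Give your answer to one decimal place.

Flow: 76 L/min ÷ 60 = 1.2667 L/s.
PIP = Vt/C + R·V̇ + PEEP (constant-flow equation of motion).
Only the elastic term changes: ΔPIP = ΔVt / C = (405 − 545) / 45.0 = -3.111 cmH2O.
Original PIP = 545/45.0 + 15.5×1.2667 + 3 = 34.745 cmH2O; new PIP = 34.745 + (-3.111) = 31.634 cmH2O.

31.6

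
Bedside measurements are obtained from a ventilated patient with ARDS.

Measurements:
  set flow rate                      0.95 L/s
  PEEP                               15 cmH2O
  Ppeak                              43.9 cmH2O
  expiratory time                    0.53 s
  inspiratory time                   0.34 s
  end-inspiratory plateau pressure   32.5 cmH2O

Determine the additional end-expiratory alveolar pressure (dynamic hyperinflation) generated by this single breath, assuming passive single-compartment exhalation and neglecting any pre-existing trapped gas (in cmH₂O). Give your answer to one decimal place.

1.6

Vt = flow × Ti = 0.95 L/s × 0.34 s × 1000 mL/L = 323.0 mL.
R = (PIP − Pplat)/V̇ = (43.9 − 32.5) / 0.95 = 11.4/0.95 = 12.0 cmH2O·s/L.
C = Vt/(Pplat − PEEP) = 323.0 / (32.5 − 15) = 323.0/17.5 = 18.457 mL/cmH2O.
τ = R × C = 12.0 × 0.01846 L/cmH2O = 0.2215 s.
Fraction remaining = e^(−Te/τ) = e^(−0.53/0.2215) = 0.09138; trapped volume = 323.0 × 0.09138 = 29.516 mL.
Additional alveolar pressure from trapping ≈ V_trapped / C = 29.516 / 18.457 = 1.599 cmH2O.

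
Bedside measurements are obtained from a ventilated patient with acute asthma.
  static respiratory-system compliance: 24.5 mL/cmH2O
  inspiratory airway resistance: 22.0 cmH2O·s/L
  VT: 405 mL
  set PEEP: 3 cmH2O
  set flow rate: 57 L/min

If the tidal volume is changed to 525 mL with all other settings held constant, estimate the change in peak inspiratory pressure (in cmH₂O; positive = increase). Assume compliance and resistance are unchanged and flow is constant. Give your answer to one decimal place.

PIP = Vt/C + R·V̇ + PEEP (constant-flow equation of motion).
Only the elastic term changes: ΔPIP = ΔVt / C = (525 − 405) / 24.5 = 4.898 cmH2O.

4.9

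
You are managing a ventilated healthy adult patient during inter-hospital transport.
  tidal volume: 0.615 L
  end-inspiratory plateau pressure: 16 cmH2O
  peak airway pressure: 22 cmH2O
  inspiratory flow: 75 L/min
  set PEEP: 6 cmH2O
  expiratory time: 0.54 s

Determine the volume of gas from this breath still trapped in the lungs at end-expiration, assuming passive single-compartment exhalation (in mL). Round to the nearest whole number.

Flow: 75 L/min ÷ 60 = 1.25 L/s.
R = (PIP − Pplat)/V̇ = (22 − 16) / 1.25 = 6.0/1.25 = 4.8 cmH2O·s/L.
C = Vt/(Pplat − PEEP) = 615.0 / (16 − 6) = 615.0/10.0 = 61.5 mL/cmH2O.
τ = R × C = 4.8 × 0.0615 L/cmH2O = 0.2952 s.
Fraction remaining = e^(−Te/τ) = e^(−0.54/0.2952) = 0.1605.
Trapped volume = 615.0 × 0.1605 = 98.708 mL.

99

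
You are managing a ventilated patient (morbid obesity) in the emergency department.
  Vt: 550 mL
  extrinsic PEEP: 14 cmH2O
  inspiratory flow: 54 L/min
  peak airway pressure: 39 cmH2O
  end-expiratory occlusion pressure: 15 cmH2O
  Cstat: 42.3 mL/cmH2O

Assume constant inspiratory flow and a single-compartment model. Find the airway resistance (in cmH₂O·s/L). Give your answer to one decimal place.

Flow: 54 L/min ÷ 60 = 0.9 L/s.
Total PEEP = 15 cmH2O (set 14 + intrinsic 1); this is the baseline alveolar pressure.
Equation of motion (constant flow): PIP = Vt/C + R·V̇ + PEEP.
R·V̇ = PIP − Vt/C − PEEP = 39 − 550/42.3 − 15 = 39 − 13.002 − 15 = 10.998 cmH2O.
R = 10.998 / 0.9 = 12.22 cmH2O·s/L.

12.2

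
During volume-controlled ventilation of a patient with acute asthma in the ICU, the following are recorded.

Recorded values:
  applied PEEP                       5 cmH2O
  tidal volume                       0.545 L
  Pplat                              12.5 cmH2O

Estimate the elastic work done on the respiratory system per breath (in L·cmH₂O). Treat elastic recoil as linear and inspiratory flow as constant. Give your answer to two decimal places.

2.04

Elastic work ≈ ½ × (Pplat − PEEP) × Vt = 0.5 × (12.5 − 5) × 0.545 L = 0.5 × 7.5 × 0.545 = 2.044 L·cmH2O.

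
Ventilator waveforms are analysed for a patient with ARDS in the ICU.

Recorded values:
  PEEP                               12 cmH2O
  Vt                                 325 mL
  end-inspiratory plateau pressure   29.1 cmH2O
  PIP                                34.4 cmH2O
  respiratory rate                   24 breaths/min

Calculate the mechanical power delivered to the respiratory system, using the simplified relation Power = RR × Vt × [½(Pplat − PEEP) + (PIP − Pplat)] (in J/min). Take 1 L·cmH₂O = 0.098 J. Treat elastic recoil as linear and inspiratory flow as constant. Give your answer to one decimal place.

10.6

Per-breath work = Vt × [½(Pplat−PEEP) + (PIP−Pplat)] = 0.325 × [0.5×17.1 + 5.3] = 0.325 × 13.85 = 4.501 L·cmH2O.
Power = 24 × 4.501 = 108.02 L·cmH2O/min.
× 0.098 J/(L·cmH2O) → 10.586 J/min.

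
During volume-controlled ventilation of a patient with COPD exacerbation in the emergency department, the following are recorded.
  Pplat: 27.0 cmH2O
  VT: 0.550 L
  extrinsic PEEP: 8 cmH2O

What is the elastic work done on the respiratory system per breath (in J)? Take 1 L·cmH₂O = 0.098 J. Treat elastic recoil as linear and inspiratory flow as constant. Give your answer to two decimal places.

Elastic work ≈ ½ × (Pplat − PEEP) × Vt = 0.5 × (27.0 − 8) × 0.550 L = 0.5 × 19.0 × 0.550 = 5.225 L·cmH2O.
× 0.098 J/(L·cmH2O) → 0.5121 J.

0.51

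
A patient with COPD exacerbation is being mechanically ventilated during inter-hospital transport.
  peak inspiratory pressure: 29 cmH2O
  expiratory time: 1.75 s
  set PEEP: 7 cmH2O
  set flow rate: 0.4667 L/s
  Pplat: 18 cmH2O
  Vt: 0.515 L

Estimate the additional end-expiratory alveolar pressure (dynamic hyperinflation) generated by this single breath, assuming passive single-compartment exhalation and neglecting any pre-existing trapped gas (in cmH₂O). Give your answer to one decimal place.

2.3

R = (PIP − Pplat)/V̇ = (29 − 18) / 0.4667 = 11.0/0.4667 = 23.57 cmH2O·s/L.
C = Vt/(Pplat − PEEP) = 515.0 / (18 − 7) = 515.0/11.0 = 46.818 mL/cmH2O.
τ = R × C = 23.57 × 0.04682 L/cmH2O = 1.104 s.
Fraction remaining = e^(−Te/τ) = e^(−1.75/1.104) = 0.2049; trapped volume = 515.0 × 0.2049 = 105.52 mL.
Additional alveolar pressure from trapping ≈ V_trapped / C = 105.52 / 46.818 = 2.254 cmH2O.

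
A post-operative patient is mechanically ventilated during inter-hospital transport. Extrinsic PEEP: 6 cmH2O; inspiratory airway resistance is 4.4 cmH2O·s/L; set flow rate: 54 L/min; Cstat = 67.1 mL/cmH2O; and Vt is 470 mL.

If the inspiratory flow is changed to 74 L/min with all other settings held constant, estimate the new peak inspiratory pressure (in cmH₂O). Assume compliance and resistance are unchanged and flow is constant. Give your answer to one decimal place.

18.4

Flow: 54 L/min ÷ 60 = 0.9 L/s.
New flow: 74 L/min ÷ 60 = 1.2333 L/s.
PIP = Vt/C + R·V̇ + PEEP (constant-flow equation of motion).
Only the resistive term changes: ΔPIP = R × ΔV̇ = 4.4 × (1.2333 − 0.9) = 4.4 × 0.3333 = 1.467 cmH2O.
Original PIP = 470/67.1 + 4.4×0.9 + 6 = 16.964 cmH2O; new PIP = 16.964 + (1.467) = 18.431 cmH2O.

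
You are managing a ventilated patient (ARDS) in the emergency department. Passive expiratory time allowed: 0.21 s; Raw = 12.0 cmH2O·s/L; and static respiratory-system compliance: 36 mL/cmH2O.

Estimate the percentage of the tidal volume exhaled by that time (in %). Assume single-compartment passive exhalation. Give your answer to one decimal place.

38.5

τ = R × C = 12.0 × 36 mL/cmH2O = 12.0 × 0.036 L/cmH2O = 0.432 s.
Passive exhalation: V(t)/V₀ = e^(−t/τ) = e^(−0.21/0.432) = 0.615.
Fraction exhaled = 1 − 0.615 = 0.385 → 38.5%.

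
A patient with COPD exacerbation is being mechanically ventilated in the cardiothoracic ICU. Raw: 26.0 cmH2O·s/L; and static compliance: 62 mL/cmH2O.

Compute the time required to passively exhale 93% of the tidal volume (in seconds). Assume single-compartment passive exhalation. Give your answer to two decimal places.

4.29

τ = R × C = 26.0 × 62 mL/cmH2O = 26.0 × 0.062 L/cmH2O = 1.612 s.
Exhaled fraction f = 1 − e^(−t/τ) → t = −τ·ln(1 − f) = −1.612·ln(0.07) = 4.287 s.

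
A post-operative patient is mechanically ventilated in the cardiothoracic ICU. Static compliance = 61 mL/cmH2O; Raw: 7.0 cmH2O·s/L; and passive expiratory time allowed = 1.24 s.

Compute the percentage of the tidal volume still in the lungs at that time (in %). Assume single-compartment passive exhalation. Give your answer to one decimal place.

5.5

τ = R × C = 7.0 × 61 mL/cmH2O = 7.0 × 0.061 L/cmH2O = 0.427 s.
Passive exhalation: V(t)/V₀ = e^(−t/τ) = e^(−1.24/0.427) = 0.0548.
Fraction remaining = 0.0548 → 5.48%.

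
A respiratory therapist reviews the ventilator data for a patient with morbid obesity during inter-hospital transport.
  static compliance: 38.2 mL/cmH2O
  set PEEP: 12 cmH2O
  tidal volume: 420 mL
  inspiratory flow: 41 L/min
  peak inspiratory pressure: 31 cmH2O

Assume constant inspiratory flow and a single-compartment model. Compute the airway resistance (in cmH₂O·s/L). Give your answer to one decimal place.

Flow: 41 L/min ÷ 60 = 0.6833 L/s.
Equation of motion (constant flow): PIP = Vt/C + R·V̇ + PEEP.
R·V̇ = PIP − Vt/C − PEEP = 31 − 420/38.2 − 12 = 31 − 10.995 − 12 = 8.005 cmH2O.
R = 8.005 / 0.6833 = 11.715 cmH2O·s/L.

11.7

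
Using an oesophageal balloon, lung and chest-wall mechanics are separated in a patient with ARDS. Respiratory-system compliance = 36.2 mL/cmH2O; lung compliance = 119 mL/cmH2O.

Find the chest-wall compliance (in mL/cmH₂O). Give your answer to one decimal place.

1/Ccw = 1/Crs − 1/CL.
1/Ccw = 1/36.2 − 1/119 = 0.01922.
Ccw = 52.029 mL/cmH2O.

52.0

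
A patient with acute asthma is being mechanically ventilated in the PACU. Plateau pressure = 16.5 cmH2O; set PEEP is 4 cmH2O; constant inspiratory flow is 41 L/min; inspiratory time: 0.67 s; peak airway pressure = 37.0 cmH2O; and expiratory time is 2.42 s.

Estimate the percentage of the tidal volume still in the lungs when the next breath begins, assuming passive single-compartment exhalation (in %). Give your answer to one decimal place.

Flow: 41 L/min ÷ 60 = 0.6833 L/s.
Vt = flow × Ti = 0.6833 L/s × 0.67 s × 1000 mL/L = 457.81 mL.
R = (PIP − Pplat)/V̇ = (37.0 − 16.5) / 0.6833 = 20.5/0.6833 = 30.001 cmH2O·s/L.
C = Vt/(Pplat − PEEP) = 457.81 / (16.5 − 4) = 457.81/12.5 = 36.625 mL/cmH2O.
τ = R × C = 30.001 × 0.03663 L/cmH2O = 1.099 s.
Fraction remaining at end-expiration = e^(−Te/τ) = e^(−2.42/1.099) = 0.1106 → 11.06%.

11.1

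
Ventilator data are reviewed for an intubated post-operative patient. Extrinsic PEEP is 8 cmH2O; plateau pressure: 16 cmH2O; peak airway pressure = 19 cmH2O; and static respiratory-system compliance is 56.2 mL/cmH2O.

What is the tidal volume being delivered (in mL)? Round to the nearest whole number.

Vt = Cstat × (Pplat − PEEP) = 56.2 × (16 − 8) = 56.2 × 8.0 = 449.6 mL.

450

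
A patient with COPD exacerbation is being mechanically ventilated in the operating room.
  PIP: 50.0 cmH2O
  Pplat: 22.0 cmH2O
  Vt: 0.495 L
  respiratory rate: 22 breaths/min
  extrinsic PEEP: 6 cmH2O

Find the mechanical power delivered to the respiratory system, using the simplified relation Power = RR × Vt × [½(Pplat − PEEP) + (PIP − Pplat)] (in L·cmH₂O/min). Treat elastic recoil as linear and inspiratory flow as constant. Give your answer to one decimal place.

392.0

Per-breath work = Vt × [½(Pplat−PEEP) + (PIP−Pplat)] = 0.495 × [0.5×16.0 + 28.0] = 0.495 × 36.0 = 17.82 L·cmH2O.
Power = 22 × 17.82 = 392.04 L·cmH2O/min.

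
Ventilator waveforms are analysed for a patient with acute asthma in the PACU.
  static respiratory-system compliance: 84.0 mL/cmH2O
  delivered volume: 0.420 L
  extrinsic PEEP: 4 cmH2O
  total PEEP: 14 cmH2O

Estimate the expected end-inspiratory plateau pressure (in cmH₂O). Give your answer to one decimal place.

End-expiratory occlusion gives total PEEP = 14 cmH2O (intrinsic PEEP = 14 − 4 = 10). Use total PEEP for the elastic gradient.
Pplat = PEEPtotal + Vt / Cstat = 14 + 420 / 84.0 = 14 + 5.0 = 19.0 cmH2O.

19.0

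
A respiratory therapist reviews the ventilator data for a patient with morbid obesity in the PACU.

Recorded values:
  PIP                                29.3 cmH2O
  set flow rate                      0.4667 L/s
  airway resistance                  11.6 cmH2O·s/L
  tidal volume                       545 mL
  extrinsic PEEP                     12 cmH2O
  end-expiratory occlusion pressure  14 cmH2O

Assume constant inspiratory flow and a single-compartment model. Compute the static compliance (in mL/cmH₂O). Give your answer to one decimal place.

55.1

Total PEEP = 14 cmH2O (set 12 + intrinsic 2); this is the baseline alveolar pressure.
Equation of motion (constant flow): PIP = Vt/C + R·V̇ + PEEP.
Vt/C = PIP − R·V̇ − PEEP = 29.3 − 11.6×0.4667 − 14 = 29.3 − 5.414 − 14 = 9.886 cmH2O.
C = Vt / 9.886 = 545 / 9.886 = 55.128 mL/cmH2O.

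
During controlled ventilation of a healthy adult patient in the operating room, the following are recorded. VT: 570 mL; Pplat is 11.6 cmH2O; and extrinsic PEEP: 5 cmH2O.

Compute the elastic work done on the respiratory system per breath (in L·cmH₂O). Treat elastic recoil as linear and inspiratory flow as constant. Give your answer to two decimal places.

1.88

Elastic work ≈ ½ × (Pplat − PEEP) × Vt = 0.5 × (11.6 − 5) × 0.570 L = 0.5 × 6.6 × 0.570 = 1.881 L·cmH2O.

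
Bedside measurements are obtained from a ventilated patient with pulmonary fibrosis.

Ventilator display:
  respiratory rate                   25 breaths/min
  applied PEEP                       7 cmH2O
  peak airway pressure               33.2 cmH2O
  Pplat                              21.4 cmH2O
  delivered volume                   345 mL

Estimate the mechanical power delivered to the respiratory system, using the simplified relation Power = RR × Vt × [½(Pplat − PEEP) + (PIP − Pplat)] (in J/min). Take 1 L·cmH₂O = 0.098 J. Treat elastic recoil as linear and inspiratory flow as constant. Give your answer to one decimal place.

16.1

Per-breath work = Vt × [½(Pplat−PEEP) + (PIP−Pplat)] = 0.345 × [0.5×14.4 + 11.8] = 0.345 × 19.0 = 6.555 L·cmH2O.
Power = 25 × 6.555 = 163.88 L·cmH2O/min.
× 0.098 J/(L·cmH2O) → 16.06 J/min.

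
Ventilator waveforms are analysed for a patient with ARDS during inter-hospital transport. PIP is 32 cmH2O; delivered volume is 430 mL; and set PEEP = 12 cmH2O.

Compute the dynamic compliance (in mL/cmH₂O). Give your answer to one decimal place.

21.5

Dynamic compliance = Vt / (PIP − PEEP) = 430 / (32 − 12) = 430 / 20.0 = 21.5 mL/cmH2O.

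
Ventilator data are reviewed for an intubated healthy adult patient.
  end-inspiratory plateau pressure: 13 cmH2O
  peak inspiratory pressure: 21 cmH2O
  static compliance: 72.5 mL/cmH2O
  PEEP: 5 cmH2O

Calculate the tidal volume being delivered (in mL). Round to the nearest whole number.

Vt = Cstat × (Pplat − PEEP) = 72.5 × (13 − 5) = 72.5 × 8.0 = 580.0 mL.

580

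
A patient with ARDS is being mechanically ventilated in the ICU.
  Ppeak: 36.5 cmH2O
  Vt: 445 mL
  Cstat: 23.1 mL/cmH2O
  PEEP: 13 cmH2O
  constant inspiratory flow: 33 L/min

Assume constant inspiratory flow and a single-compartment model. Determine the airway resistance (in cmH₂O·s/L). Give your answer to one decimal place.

7.7

Flow: 33 L/min ÷ 60 = 0.55 L/s.
Equation of motion (constant flow): PIP = Vt/C + R·V̇ + PEEP.
R·V̇ = PIP − Vt/C − PEEP = 36.5 − 445/23.1 − 13 = 36.5 − 19.264 − 13 = 4.236 cmH2O.
R = 4.236 / 0.55 = 7.702 cmH2O·s/L.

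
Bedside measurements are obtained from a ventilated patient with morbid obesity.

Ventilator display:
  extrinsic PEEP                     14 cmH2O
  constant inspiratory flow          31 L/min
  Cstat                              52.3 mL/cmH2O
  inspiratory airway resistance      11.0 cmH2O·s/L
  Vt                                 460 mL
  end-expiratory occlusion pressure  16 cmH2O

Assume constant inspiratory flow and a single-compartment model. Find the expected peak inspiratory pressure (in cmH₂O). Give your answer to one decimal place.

Flow: 31 L/min ÷ 60 = 0.5167 L/s.
Total PEEP = 16 cmH2O (set 14 + intrinsic 2); this is the baseline alveolar pressure.
Equation of motion (constant flow): PIP = Vt/C + R·V̇ + PEEP.
PIP = 460/52.3 + 11.0×0.5167 + 16 = 8.795 + 5.684 + 16 = 30.479 cmH2O.

30.5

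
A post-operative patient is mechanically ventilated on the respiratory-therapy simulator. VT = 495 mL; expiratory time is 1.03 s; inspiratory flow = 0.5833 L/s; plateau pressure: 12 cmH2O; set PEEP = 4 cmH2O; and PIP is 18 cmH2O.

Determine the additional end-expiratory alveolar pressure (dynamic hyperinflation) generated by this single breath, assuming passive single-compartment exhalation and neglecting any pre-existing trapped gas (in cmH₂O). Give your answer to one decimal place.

R = (PIP − Pplat)/V̇ = (18 − 12) / 0.5833 = 6.0/0.5833 = 10.286 cmH2O·s/L.
C = Vt/(Pplat − PEEP) = 495.0 / (12 − 4) = 495.0/8.0 = 61.875 mL/cmH2O.
τ = R × C = 10.286 × 0.06188 L/cmH2O = 0.6365 s.
Fraction remaining = e^(−Te/τ) = e^(−1.03/0.6365) = 0.1983; trapped volume = 495.0 × 0.1983 = 98.159 mL.
Additional alveolar pressure from trapping ≈ V_trapped / C = 98.159 / 61.875 = 1.586 cmH2O.

1.6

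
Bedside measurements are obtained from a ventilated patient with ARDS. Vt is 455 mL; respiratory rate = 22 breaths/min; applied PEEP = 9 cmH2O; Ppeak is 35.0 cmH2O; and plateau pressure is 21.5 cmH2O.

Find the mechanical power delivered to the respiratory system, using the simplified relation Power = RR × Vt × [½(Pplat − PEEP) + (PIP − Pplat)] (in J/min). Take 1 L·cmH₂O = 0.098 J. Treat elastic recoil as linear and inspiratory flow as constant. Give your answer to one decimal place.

19.4

Per-breath work = Vt × [½(Pplat−PEEP) + (PIP−Pplat)] = 0.455 × [0.5×12.5 + 13.5] = 0.455 × 19.75 = 8.986 L·cmH2O.
Power = 22 × 8.986 = 197.69 L·cmH2O/min.
× 0.098 J/(L·cmH2O) → 19.374 J/min.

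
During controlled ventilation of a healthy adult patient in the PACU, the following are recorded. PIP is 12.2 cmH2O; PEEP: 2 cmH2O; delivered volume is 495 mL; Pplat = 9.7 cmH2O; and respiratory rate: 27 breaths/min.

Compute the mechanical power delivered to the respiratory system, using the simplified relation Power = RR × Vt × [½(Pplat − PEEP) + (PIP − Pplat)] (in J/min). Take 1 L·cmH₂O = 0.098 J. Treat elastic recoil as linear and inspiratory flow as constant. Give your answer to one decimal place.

8.3

Per-breath work = Vt × [½(Pplat−PEEP) + (PIP−Pplat)] = 0.495 × [0.5×7.7 + 2.5] = 0.495 × 6.35 = 3.143 L·cmH2O.
Power = 27 × 3.143 = 84.861 L·cmH2O/min.
× 0.098 J/(L·cmH2O) → 8.316 J/min.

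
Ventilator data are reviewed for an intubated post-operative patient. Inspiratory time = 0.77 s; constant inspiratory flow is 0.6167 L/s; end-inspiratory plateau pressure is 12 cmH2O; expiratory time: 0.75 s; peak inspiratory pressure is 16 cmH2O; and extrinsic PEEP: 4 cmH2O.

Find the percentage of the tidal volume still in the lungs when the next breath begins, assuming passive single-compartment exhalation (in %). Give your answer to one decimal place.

Vt = flow × Ti = 0.6167 L/s × 0.77 s × 1000 mL/L = 474.86 mL.
R = (PIP − Pplat)/V̇ = (16 − 12) / 0.6167 = 4.0/0.6167 = 6.486 cmH2O·s/L.
C = Vt/(Pplat − PEEP) = 474.86 / (12 − 4) = 474.86/8.0 = 59.358 mL/cmH2O.
τ = R × C = 6.486 × 0.05936 L/cmH2O = 0.385 s.
Fraction remaining at end-expiration = e^(−Te/τ) = e^(−0.75/0.385) = 0.1426 → 14.26%.

14.3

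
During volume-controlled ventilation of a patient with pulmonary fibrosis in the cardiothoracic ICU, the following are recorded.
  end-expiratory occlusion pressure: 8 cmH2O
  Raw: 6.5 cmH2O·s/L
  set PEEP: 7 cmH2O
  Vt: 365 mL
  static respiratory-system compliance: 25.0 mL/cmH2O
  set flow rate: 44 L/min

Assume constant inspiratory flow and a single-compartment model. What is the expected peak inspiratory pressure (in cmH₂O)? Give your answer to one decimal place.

Flow: 44 L/min ÷ 60 = 0.7333 L/s.
Total PEEP = 8 cmH2O (set 7 + intrinsic 1); this is the baseline alveolar pressure.
Equation of motion (constant flow): PIP = Vt/C + R·V̇ + PEEP.
PIP = 365/25.0 + 6.5×0.7333 + 8 = 14.6 + 4.766 + 8 = 27.366 cmH2O.

27.4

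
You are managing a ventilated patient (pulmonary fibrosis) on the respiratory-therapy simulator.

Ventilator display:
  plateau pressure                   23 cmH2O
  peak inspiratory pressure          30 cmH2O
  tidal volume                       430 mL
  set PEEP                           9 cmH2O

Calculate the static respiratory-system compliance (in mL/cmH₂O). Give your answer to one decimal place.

Cstat = Vt / (Pplat − PEEP) = 430 / (23 − 9) = 430 / 14.0 = 30.714 mL/cmH2O.

30.7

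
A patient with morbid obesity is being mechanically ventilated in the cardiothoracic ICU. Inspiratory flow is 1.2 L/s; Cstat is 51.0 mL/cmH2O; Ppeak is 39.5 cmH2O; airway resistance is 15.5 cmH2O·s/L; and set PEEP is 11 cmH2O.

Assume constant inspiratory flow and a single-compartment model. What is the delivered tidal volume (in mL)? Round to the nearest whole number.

505

Equation of motion (constant flow): PIP = Vt/C + R·V̇ + PEEP.
Vt/C = PIP − R·V̇ − PEEP = 39.5 − 18.6 − 11 = 9.9 cmH2O.
Vt = C × 9.9 = 51.0 × 9.9 = 504.9 mL.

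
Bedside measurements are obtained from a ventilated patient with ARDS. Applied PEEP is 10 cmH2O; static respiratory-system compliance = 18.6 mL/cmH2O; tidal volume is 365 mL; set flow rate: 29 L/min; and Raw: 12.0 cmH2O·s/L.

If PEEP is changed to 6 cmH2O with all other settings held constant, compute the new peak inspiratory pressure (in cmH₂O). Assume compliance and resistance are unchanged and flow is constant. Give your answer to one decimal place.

31.4

Flow: 29 L/min ÷ 60 = 0.4833 L/s.
PIP = Vt/C + R·V̇ + PEEP (constant-flow equation of motion).
Only the baseline term changes: ΔPIP = ΔPEEP = 6 − 10 = -4.0 cmH2O.
Original PIP = 365/18.6 + 12.0×0.4833 + 10 = 35.423 cmH2O; new PIP = 35.423 + (-4.0) = 31.423 cmH2O.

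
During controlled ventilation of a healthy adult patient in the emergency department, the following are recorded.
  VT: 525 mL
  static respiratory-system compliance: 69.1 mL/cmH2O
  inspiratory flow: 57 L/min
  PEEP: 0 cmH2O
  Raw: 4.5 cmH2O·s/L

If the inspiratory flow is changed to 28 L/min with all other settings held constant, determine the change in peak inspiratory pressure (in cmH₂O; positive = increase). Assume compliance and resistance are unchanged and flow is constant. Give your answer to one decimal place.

-2.2

Flow: 57 L/min ÷ 60 = 0.95 L/s.
New flow: 28 L/min ÷ 60 = 0.4667 L/s.
PIP = Vt/C + R·V̇ + PEEP (constant-flow equation of motion).
Only the resistive term changes: ΔPIP = R × ΔV̇ = 4.5 × (0.4667 − 0.95) = 4.5 × -0.4833 = -2.175 cmH2O.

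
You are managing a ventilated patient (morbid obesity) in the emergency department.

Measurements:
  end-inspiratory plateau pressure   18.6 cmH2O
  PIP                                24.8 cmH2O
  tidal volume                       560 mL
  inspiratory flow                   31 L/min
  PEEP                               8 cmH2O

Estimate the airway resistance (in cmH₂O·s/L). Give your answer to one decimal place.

Flow: 31 L/min ÷ 60 = 0.5167 L/s.
Raw = (PIP − Pplat) / flow = (24.8 − 18.6) / 0.5167 = 6.2 / 0.5167 = 11.999 cmH2O·s/L.

12.0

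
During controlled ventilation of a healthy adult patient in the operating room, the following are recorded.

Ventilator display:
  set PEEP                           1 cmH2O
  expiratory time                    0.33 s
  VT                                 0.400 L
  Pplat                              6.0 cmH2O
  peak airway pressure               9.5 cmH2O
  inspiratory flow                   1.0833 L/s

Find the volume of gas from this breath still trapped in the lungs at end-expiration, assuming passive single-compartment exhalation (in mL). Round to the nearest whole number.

112

R = (PIP − Pplat)/V̇ = (9.5 − 6.0) / 1.0833 = 3.5/1.0833 = 3.231 cmH2O·s/L.
C = Vt/(Pplat − PEEP) = 400.0 / (6.0 − 1) = 400.0/5.0 = 80.0 mL/cmH2O.
τ = R × C = 3.231 × 0.08 L/cmH2O = 0.2585 s.
Fraction remaining = e^(−Te/τ) = e^(−0.33/0.2585) = 0.279.
Trapped volume = 400.0 × 0.279 = 111.6 mL.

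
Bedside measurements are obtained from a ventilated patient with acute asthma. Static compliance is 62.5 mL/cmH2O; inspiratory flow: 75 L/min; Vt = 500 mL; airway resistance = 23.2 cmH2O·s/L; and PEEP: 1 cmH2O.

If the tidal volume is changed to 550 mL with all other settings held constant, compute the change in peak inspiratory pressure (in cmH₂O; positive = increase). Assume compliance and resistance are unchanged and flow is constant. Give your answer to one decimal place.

0.8

PIP = Vt/C + R·V̇ + PEEP (constant-flow equation of motion).
Only the elastic term changes: ΔPIP = ΔVt / C = (550 − 500) / 62.5 = 0.8 cmH2O.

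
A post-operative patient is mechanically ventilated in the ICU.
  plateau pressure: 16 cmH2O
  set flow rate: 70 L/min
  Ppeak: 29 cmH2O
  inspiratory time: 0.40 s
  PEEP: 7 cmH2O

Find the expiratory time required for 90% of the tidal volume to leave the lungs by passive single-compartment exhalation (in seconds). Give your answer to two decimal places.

1.33

Flow: 70 L/min ÷ 60 = 1.1667 L/s.
Vt = flow × Ti = 1.1667 L/s × 0.40 s × 1000 mL/L = 466.68 mL.
R = (PIP − Pplat)/V̇ = (29 − 16) / 1.1667 = 13.0/1.1667 = 11.143 cmH2O·s/L.
C = Vt/(Pplat − PEEP) = 466.68 / (16 − 7) = 466.68/9.0 = 51.853 mL/cmH2O.
τ = R × C = 11.143 × 0.05185 L/cmH2O = 0.5778 s.
t = −τ·ln(1 − 0.90) = −0.5778·ln(0.1) = 1.33 s.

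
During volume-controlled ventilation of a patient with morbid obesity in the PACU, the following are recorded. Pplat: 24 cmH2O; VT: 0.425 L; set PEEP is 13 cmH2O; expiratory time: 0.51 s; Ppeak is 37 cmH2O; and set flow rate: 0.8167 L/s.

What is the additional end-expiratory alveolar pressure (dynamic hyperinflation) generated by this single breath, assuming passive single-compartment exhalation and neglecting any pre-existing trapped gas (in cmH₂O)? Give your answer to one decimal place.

R = (PIP − Pplat)/V̇ = (37 − 24) / 0.8167 = 13.0/0.8167 = 15.918 cmH2O·s/L.
C = Vt/(Pplat − PEEP) = 425.0 / (24 − 13) = 425.0/11.0 = 38.636 mL/cmH2O.
τ = R × C = 15.918 × 0.03864 L/cmH2O = 0.6151 s.
Fraction remaining = e^(−Te/τ) = e^(−0.51/0.6151) = 0.4364; trapped volume = 425.0 × 0.4364 = 185.47 mL.
Additional alveolar pressure from trapping ≈ V_trapped / C = 185.47 / 38.636 = 4.8 cmH2O.

4.8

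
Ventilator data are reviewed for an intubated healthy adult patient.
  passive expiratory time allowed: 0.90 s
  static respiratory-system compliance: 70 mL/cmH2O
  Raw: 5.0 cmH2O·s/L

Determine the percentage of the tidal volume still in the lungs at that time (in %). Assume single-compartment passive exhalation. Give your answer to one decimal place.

7.6

τ = R × C = 5.0 × 70 mL/cmH2O = 5.0 × 0.070 L/cmH2O = 0.35 s.
Passive exhalation: V(t)/V₀ = e^(−t/τ) = e^(−0.90/0.35) = 0.07643.
Fraction remaining = 0.07643 → 7.643%.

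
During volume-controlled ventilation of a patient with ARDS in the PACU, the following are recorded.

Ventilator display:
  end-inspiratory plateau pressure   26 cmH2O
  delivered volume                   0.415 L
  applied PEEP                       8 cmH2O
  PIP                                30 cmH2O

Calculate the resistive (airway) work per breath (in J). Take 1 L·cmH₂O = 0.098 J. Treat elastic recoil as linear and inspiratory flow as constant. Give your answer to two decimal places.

With constant inspiratory flow the resistive pressure is constant at PIP − Pplat = 30 − 26 = 4.0 cmH2O, so resistive work = 4.0 × 0.415 = 1.66 L·cmH2O.
× 0.098 J/(L·cmH2O) → 0.1627 J.

0.16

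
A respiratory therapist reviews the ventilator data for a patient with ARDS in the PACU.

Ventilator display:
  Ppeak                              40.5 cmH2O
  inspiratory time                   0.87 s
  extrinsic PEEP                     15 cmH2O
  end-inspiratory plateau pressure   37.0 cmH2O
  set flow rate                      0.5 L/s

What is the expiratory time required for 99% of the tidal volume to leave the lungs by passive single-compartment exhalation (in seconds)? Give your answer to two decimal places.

0.64

Vt = flow × Ti = 0.5 L/s × 0.87 s × 1000 mL/L = 435.0 mL.
R = (PIP − Pplat)/V̇ = (40.5 − 37.0) / 0.5 = 3.5/0.5 = 7.0 cmH2O·s/L.
C = Vt/(Pplat − PEEP) = 435.0 / (37.0 − 15) = 435.0/22.0 = 19.773 mL/cmH2O.
τ = R × C = 7.0 × 0.01977 L/cmH2O = 0.1384 s.
t = −τ·ln(1 − 0.99) = −0.1384·ln(0.01) = 0.6374 s.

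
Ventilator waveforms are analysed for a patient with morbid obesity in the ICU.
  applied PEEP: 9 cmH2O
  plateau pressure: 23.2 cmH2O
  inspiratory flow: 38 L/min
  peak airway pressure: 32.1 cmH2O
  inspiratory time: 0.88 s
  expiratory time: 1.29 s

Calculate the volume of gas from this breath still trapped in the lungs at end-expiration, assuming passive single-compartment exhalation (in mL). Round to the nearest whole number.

54

Flow: 38 L/min ÷ 60 = 0.6333 L/s.
Vt = flow × Ti = 0.6333 L/s × 0.88 s × 1000 mL/L = 557.3 mL.
R = (PIP − Pplat)/V̇ = (32.1 − 23.2) / 0.6333 = 8.9/0.6333 = 14.053 cmH2O·s/L.
C = Vt/(Pplat − PEEP) = 557.3 / (23.2 − 9) = 557.3/14.2 = 39.246 mL/cmH2O.
τ = R × C = 14.053 × 0.03925 L/cmH2O = 0.5516 s.
Fraction remaining = e^(−Te/τ) = e^(−1.29/0.5516) = 0.09646.
Trapped volume = 557.3 × 0.09646 = 53.757 mL.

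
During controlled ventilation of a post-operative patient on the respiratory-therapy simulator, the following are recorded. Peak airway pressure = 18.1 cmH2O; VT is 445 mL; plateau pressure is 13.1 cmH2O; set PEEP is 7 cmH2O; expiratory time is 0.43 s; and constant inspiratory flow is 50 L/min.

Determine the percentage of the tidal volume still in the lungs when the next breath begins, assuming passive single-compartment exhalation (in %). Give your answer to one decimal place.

37.4

Flow: 50 L/min ÷ 60 = 0.8333 L/s.
R = (PIP − Pplat)/V̇ = (18.1 − 13.1) / 0.8333 = 5.0/0.8333 = 6.0 cmH2O·s/L.
C = Vt/(Pplat − PEEP) = 445.0 / (13.1 − 7) = 445.0/6.1 = 72.951 mL/cmH2O.
τ = R × C = 6.0 × 0.07295 L/cmH2O = 0.4377 s.
Fraction remaining at end-expiration = e^(−Te/τ) = e^(−0.43/0.4377) = 0.3744 → 37.44%.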